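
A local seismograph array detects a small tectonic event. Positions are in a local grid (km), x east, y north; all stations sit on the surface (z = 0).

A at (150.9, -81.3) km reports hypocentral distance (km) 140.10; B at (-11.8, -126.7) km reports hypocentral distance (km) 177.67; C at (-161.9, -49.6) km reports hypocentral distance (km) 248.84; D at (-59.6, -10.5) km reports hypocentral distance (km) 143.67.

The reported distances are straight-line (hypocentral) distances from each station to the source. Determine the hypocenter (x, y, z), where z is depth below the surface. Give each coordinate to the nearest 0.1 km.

x ≈ 71.0 km, y ≈ 22.3 km, depth ≈ 50.1 km

Each station gives a sphere (x−x_i)² + (y−y_i)² + z² = d_i² (stations at z=0).
Subtracting the A sphere from B and C: z² cancels, leaving linear equations in x and y:
-325.4 x − 90.8 y = -25126.99
-625.6 x + 63.4 y = -43002.07
Solving: x ≈ 70.997, y ≈ 22.297 km (keep extra digits for the depth step; rounded: 71.0, 22.3).
Then from the A sphere: z² = 140.10² − (x − 150.9)² − (y + 81.3)² with x = 70.997, y = 22.297, so z ≈ 50.112 ≈ 50.1 km.
Check against D (with the unrounded solution): distance 143.67 ≈ 143.67 km. ✓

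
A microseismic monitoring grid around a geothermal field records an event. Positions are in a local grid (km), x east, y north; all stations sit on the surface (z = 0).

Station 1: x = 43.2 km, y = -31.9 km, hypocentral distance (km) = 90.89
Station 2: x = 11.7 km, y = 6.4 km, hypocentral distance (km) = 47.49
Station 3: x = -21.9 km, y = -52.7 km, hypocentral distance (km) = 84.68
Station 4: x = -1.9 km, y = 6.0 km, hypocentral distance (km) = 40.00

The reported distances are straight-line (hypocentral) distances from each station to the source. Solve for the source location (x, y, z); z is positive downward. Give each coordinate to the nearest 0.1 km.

x ≈ -19.8 km, y ≈ 26.8 km, depth ≈ 29.1 km

Each station gives a sphere (x−x_i)² + (y−y_i)² + z² = d_i² (stations at z=0).
Subtracting the Station 1 sphere from Station 2 and Station 3: z² cancels, leaving linear equations in x and y:
-63.0 x + 76.6 y = 3299.69
-130.2 x − 41.6 y = 1463.34
Solving: x ≈ -19.800, y ≈ 26.793 km (keep extra digits for the depth step; rounded: -19.8, 26.8).
Then from the Station 1 sphere: z² = 90.89² − (x − 43.2)² − (y + 31.9)² with x = -19.800, y = 26.793, so z ≈ 29.105 ≈ 29.1 km.
Check against Station 4 (with the unrounded solution): distance 40.00 ≈ 40.00 km. ✓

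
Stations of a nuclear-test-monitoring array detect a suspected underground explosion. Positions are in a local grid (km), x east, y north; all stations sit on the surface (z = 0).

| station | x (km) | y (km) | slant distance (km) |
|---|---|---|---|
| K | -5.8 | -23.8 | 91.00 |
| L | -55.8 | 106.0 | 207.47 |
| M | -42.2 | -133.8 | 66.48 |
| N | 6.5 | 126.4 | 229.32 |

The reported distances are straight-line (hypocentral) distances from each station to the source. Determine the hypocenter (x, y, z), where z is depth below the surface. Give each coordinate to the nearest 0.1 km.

Each station gives a sphere (x−x_i)² + (y−y_i)² + z² = d_i² (stations at z=0).
Subtracting the K sphere from L and M: z² cancels, leaving linear equations in x and y:
-100.0 x + 259.6 y = -21013.24
-72.8 x − 220.0 y = 22944.61
Solving: x ≈ -32.605, y ≈ -93.504 km (keep extra digits for the depth step; rounded: -32.6, -93.5).
Then from the K sphere: z² = 91.00² − (x + 5.8)² − (y + 23.8)² with x = -32.605, y = -93.504, so z ≈ 51.999 ≈ 52.0 km.

(-32.6, -93.5, 52.0)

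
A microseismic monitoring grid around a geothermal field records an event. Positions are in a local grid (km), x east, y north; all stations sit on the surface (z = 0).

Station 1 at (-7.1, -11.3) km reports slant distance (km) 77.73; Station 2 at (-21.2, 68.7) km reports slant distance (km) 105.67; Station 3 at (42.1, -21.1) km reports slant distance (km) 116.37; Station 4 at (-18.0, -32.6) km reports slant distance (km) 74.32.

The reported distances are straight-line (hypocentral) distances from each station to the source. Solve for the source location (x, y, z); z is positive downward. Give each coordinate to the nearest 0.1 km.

x ≈ -57.7 km, y ≈ -11.0 km, depth ≈ 59.0 km

Each station gives a sphere (x−x_i)² + (y−y_i)² + z² = d_i² (stations at z=0).
Subtracting the Station 1 sphere from Station 2 and Station 3: z² cancels, leaving linear equations in x and y:
-28.2 x + 160.0 y = -133.17
98.4 x − 19.6 y = -5460.50
Solving: x ≈ -57.684, y ≈ -10.999 km (keep extra digits for the depth step; rounded: -57.7, -11.0).
Then from the Station 1 sphere: z² = 77.73² − (x + 7.1)² − (y + 11.3)² with x = -57.684, y = -10.999, so z ≈ 59.018 ≈ 59.0 km.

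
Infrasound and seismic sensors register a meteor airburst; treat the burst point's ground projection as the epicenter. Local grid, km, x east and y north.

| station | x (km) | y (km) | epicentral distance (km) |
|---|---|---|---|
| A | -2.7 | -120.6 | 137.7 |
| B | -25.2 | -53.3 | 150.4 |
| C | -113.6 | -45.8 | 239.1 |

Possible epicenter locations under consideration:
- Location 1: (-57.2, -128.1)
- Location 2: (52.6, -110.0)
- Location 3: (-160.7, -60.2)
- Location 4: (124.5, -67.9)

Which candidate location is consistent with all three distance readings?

For each candidate, compare |candidate − station| to the reported distance:
Location 1: residuals A 82.7, B 69.0, C 139.3 → max 139.3 km
Location 2: residuals A 81.4, B 54.1, C 60.9 → max 81.4 km
Location 3: residuals A 31.5, B 14.7, C 189.8 → max 189.8 km
Location 4: residuals A 0.0, B 0.0, C 0.0 → max 0.0 km
Only Location 4 has all residuals ≈ 0.

Location 4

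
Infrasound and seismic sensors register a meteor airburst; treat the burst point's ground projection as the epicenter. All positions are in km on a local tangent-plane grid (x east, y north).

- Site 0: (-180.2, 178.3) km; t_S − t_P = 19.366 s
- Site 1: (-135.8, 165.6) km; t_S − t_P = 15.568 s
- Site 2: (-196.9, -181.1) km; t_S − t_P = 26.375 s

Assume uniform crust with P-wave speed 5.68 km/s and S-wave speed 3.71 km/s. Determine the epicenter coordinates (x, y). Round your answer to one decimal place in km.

-24.2 km east, 42.0 km north

Distance from S−P lag: d = Δt · v_P v_S / (v_P − v_S) = Δt · (5.68·3.71)/(5.68−3.71) ≈ 10.6969·Δt.
So d_Site 0 = 207.16, d_Site 1 = 166.53, d_Site 2 = 282.13 km.
Circle about each station: (x + 180.2)² + (y − 178.3)² = 207.16²; (x + 135.8)² + (y − 165.6)² = 166.53²; (x + 196.9)² + (y + 181.1)² = 282.13².
Subtracting pairs of circle equations eliminates x²+y² and gives linear equations (the radical axes):
88.8 x − 25.4 y = -3214.91
-33.4 x − 718.8 y = -29378.18
Solving the 2×2 system: x ≈ -24.2, y ≈ 42.0 km.
Check against Site 0 (with the unrounded x, y): √((x + 180.2)²+(y − 178.3)²) = 207.17 ≈ 207.16 km. ✓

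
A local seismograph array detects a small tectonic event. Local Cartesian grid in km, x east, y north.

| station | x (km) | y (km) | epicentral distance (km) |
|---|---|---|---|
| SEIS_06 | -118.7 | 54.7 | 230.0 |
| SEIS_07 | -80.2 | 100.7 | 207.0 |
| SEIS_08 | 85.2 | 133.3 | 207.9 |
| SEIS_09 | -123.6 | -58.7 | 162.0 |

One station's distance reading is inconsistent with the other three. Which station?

Solve using three stations at a time. Using SEIS_07, SEIS_08, SEIS_09 (subtract circle equations pairwise → linear system) gives (x, y) ≈ (38.1, -69.2).
Distances from that point to each station vs reported:
  SEIS_06: calculated 199.8 vs reported 230.0 → residual 30.2 km
  SEIS_07: calculated 207.0 vs reported 207.0 → residual 0.0 km
  SEIS_08: calculated 207.9 vs reported 207.9 → residual 0.0 km
  SEIS_09: calculated 162.0 vs reported 162.0 → residual 0.0 km
SEIS_07, SEIS_08, SEIS_09 are mutually consistent (residuals ≈ 0); SEIS_06 is off by 30.2 km.

SEIS_06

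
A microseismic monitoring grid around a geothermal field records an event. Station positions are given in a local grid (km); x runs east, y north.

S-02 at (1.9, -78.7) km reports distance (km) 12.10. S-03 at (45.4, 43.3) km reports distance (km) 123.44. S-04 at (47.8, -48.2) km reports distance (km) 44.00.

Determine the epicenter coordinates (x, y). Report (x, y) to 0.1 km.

Circle about each station: (x − 1.9)² + (y + 78.7)² = 12.10²; (x − 45.4)² + (y − 43.3)² = 123.44²; (x − 47.8)² + (y + 48.2)² = 44.00².
Subtracting pairs of circle equations eliminates x²+y² and gives linear equations (the radical axes):
87.0 x + 244.0 y = -17352.27
91.8 x + 61.0 y = -3378.81
Solving the 2×2 system: x ≈ 13.7, y ≈ -76.0 km.

13.7 km east, -76.0 km north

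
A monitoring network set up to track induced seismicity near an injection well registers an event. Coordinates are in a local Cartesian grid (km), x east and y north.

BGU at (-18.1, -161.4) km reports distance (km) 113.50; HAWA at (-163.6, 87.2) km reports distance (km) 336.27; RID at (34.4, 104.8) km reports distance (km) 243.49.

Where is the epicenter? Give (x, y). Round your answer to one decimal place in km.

Circle about each station: (x + 18.1)² + (y + 161.4)² = 113.50²; (x + 163.6)² + (y − 87.2)² = 336.27²; (x − 34.4)² + (y − 104.8)² = 243.49².
Subtracting the BGU equation from the HAWA and RID equations removes the quadratic terms:
-291.0 x + 497.2 y = -92204.03
105.0 x + 532.4 y = -60616.30
Solving the 2×2 system: x ≈ 91.5, y ≈ -131.9 km.

x ≈ 91.5 km, y ≈ -131.9 km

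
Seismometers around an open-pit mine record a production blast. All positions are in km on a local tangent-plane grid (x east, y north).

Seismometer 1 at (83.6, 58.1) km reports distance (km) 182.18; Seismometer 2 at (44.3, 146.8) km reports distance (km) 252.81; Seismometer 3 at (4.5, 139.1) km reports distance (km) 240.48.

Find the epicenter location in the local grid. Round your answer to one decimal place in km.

Circle about each station: (x − 83.6)² + (y − 58.1)² = 182.18²; (x − 44.3)² + (y − 146.8)² = 252.81²; (x − 4.5)² + (y − 139.1)² = 240.48².
Subtracting the Seismometer 1 equation from the Seismometer 2 and Seismometer 3 equations removes the quadratic terms:
-78.6 x + 177.4 y = -17575.18
-158.2 x + 162.0 y = -15636.59
Solving the 2×2 system: x ≈ -4.8, y ≈ -101.2 km.

x ≈ -4.8 km, y ≈ -101.2 km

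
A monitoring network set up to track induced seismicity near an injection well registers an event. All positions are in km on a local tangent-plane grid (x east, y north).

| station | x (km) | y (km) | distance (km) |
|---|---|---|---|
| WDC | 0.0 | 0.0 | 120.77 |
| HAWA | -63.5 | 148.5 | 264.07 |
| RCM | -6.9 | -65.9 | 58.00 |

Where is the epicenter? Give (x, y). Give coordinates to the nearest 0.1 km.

(-38.7, -114.4)

Circle about each station: x² + y² = 120.77²; (x + 63.5)² + (y − 148.5)² = 264.07²; (x + 6.9)² + (y + 65.9)² = 58.00².
Subtracting the WDC equation from the HAWA and RCM equations removes the quadratic terms:
-127.0 x + 297.0 y = -29063.07
-13.8 x − 131.8 y = 15611.81
Solving the 2×2 system: x ≈ -38.7, y ≈ -114.4 km.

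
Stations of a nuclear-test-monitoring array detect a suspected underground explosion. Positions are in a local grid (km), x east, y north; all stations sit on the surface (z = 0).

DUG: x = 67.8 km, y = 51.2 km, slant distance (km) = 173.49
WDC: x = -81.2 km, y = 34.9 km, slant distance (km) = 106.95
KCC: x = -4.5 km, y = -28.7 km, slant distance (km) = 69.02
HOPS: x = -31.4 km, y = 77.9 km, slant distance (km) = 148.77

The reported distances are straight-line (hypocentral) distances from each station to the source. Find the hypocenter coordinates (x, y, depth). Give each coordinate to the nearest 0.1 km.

(-57.3, -66.8, 22.9)

Each station gives a sphere (x−x_i)² + (y−y_i)² + z² = d_i² (stations at z=0).
Subtracting the DUG sphere from WDC and KCC: z² cancels, leaving linear equations in x and y:
-298.0 x − 32.6 y = 19253.65
-144.6 x − 159.8 y = 18960.68
Solving: x ≈ -57.302, y ≈ -66.801 km (keep extra digits for the depth step; rounded: -57.3, -66.8).
Then from the DUG sphere: z² = 173.49² − (x − 67.8)² − (y − 51.2)² with x = -57.302, y = -66.801, so z ≈ 22.892 ≈ 22.9 km.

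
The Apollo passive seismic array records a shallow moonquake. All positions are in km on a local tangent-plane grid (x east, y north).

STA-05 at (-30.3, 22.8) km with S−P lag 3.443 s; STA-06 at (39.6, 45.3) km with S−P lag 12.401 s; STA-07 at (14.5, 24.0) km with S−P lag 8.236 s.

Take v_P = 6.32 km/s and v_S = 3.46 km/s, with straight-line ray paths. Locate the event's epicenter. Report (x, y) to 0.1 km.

Distance from S−P lag: d = Δt · v_P v_S / (v_P − v_S) = Δt · (6.32·3.46)/(6.32−3.46) ≈ 7.6459·Δt.
So d_STA-05 = 26.32, d_STA-06 = 94.82, d_STA-07 = 62.97 km.
Circle about each station: (x + 30.3)² + (y − 22.8)² = 26.32²; (x − 39.6)² + (y − 45.3)² = 94.82²; (x − 14.5)² + (y − 24.0)² = 62.97².
Subtracting pairs of circle equations eliminates x²+y² and gives linear equations (the radical axes):
139.8 x + 45.0 y = -6115.77
89.6 x + 2.4 y = -3924.16
Solving the 2×2 system: x ≈ -43.8, y ≈ 0.2 km.

(-43.8, 0.2)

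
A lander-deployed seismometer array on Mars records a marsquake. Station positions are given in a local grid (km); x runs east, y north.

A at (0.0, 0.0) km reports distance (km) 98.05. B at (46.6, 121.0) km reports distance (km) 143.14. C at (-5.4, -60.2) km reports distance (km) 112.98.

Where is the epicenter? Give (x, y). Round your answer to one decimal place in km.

Circle about each station: x² + y² = 98.05²; (x − 46.6)² + (y − 121.0)² = 143.14²; (x + 5.4)² + (y + 60.2)² = 112.98².
Subtracting pairs of circle equations eliminates x²+y² and gives linear equations (the radical axes):
93.2 x + 242.0 y = 5937.30
-10.8 x − 120.4 y = 502.52
Solving the 2×2 system: x ≈ 97.2, y ≈ -12.9 km.
Check against A (with the unrounded x, y): √(x²+y²) = 98.03 ≈ 98.05 km. ✓

(97.2, -12.9)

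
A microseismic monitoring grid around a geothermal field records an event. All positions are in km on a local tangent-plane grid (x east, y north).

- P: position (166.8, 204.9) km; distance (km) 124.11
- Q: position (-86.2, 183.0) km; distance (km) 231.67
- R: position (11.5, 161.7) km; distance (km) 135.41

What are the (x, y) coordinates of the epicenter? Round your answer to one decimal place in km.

Circle about each station: (x − 166.8)² + (y − 204.9)² = 124.11²; (x + 86.2)² + (y − 183.0)² = 231.67²; (x − 11.5)² + (y − 161.7)² = 135.41².
Subtracting the P equation from the Q and R equations removes the quadratic terms:
-506.0 x − 43.8 y = -67154.51
-310.6 x − 86.4 y = -46459.69
Solving the 2×2 system: x ≈ 125.1, y ≈ 88.0 km.

(125.1, 88.0)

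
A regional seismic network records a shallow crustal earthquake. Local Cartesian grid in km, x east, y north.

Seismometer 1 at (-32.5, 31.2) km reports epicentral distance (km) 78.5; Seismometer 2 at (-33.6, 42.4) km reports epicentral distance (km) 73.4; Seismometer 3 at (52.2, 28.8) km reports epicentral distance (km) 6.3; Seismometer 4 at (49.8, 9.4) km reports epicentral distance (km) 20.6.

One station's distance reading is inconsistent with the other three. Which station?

Seismometer 2

Solve using three stations at a time. Using Seismometer 1, Seismometer 3, Seismometer 4 (subtract circle equations pairwise → linear system) gives (x, y) ≈ (46.0, 29.6).
Distances from that point to each station vs reported:
  Seismometer 1: calculated 78.5 vs reported 78.5 → residual 0.0 km
  Seismometer 2: calculated 80.6 vs reported 73.4 → residual 7.2 km
  Seismometer 3: calculated 6.3 vs reported 6.3 → residual 0.0 km
  Seismometer 4: calculated 20.6 vs reported 20.6 → residual 0.0 km
Seismometer 1, Seismometer 3, Seismometer 4 are mutually consistent (residuals ≈ 0); Seismometer 2 is off by 7.2 km.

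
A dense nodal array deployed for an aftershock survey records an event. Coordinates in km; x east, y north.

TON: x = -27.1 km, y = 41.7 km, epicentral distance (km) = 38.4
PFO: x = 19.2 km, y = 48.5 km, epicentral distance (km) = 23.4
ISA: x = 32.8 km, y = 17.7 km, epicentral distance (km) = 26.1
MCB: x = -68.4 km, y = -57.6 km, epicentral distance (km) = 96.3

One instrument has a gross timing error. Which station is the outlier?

Solve using three stations at a time. Using TON, PFO, ISA (subtract circle equations pairwise → linear system) gives (x, y) ≈ (8.6, 27.6).
Distances from that point to each station vs reported:
  TON: calculated 38.4 vs reported 38.4 → residual 0.0 km
  PFO: calculated 23.4 vs reported 23.4 → residual 0.0 km
  ISA: calculated 26.1 vs reported 26.1 → residual 0.0 km
  MCB: calculated 114.9 vs reported 96.3 → residual 18.6 km
TON, PFO, ISA are mutually consistent (residuals ≈ 0); MCB is off by 18.6 km.

MCB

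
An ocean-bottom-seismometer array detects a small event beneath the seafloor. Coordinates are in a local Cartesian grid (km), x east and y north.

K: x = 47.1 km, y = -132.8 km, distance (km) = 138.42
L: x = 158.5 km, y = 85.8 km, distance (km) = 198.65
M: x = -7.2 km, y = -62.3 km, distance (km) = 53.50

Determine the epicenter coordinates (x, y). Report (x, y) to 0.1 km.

Circle about each station: (x − 47.1)² + (y + 132.8)² = 138.42²; (x − 158.5)² + (y − 85.8)² = 198.65²; (x + 7.2)² + (y + 62.3)² = 53.50².
Subtracting pairs of circle equations eliminates x²+y² and gives linear equations (the radical axes):
222.8 x + 437.2 y = -7672.09
-108.6 x + 141.0 y = 376.73
Solving the 2×2 system: x ≈ -15.8, y ≈ -9.5 km.

-15.8 km east, -9.5 km north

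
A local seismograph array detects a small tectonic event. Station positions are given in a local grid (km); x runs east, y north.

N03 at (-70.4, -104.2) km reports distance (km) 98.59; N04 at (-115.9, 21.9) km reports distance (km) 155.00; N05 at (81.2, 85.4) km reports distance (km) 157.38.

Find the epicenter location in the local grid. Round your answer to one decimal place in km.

x ≈ 16.8 km, y ≈ -58.2 km

Circle about each station: (x + 70.4)² + (y + 104.2)² = 98.59²; (x + 115.9)² + (y − 21.9)² = 155.00²; (x − 81.2)² + (y − 85.4)² = 157.38².
Subtracting pairs of circle equations eliminates x²+y² and gives linear equations (the radical axes):
-91.0 x + 252.2 y = -16206.39
303.2 x + 379.2 y = -16975.68
Solving the 2×2 system: x ≈ 16.8, y ≈ -58.2 km.
Check against N03 (with the unrounded x, y): √((x + 70.4)²+(y + 104.2)²) = 98.59 ≈ 98.59 km. ✓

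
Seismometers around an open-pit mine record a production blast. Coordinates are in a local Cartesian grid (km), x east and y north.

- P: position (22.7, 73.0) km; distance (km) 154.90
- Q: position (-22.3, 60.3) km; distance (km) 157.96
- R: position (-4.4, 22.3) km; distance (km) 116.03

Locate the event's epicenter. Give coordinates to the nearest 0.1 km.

x ≈ 52.0 km, y ≈ -79.1 km

Circle about each station: (x − 22.7)² + (y − 73.0)² = 154.90²; (x + 22.3)² + (y − 60.3)² = 157.96²; (x + 4.4)² + (y − 22.3)² = 116.03².
Subtracting the P equation from the Q and R equations removes the quadratic terms:
-90.0 x − 25.4 y = -2668.26
-54.2 x − 101.4 y = 5203.41
Solving the 2×2 system: x ≈ 52.0, y ≈ -79.1 km.
Check against P (with the unrounded x, y): √((x − 22.7)²+(y − 73.0)²) = 154.88 ≈ 154.90 km. ✓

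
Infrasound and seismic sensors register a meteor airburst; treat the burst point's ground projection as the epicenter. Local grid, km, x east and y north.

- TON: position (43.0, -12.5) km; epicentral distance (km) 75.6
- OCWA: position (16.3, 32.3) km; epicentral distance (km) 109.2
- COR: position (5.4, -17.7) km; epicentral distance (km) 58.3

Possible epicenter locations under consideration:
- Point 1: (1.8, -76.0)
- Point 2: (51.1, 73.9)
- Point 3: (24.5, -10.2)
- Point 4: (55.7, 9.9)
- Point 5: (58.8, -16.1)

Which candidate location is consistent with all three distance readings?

Point 1

For each candidate, compare |candidate − station| to the reported distance:
Point 1: residuals TON 0.1, OCWA 0.1, COR 0.1 → max 0.1 km
Point 2: residuals TON 11.2, OCWA 55.0, COR 44.1 → max 55.0 km
Point 3: residuals TON 57.0, OCWA 65.9, COR 37.8 → max 65.9 km
Point 4: residuals TON 49.9, OCWA 63.9, COR 0.9 → max 63.9 km
Point 5: residuals TON 59.4, OCWA 44.8, COR 4.9 → max 59.4 km
Only Point 1 has all residuals ≈ 0.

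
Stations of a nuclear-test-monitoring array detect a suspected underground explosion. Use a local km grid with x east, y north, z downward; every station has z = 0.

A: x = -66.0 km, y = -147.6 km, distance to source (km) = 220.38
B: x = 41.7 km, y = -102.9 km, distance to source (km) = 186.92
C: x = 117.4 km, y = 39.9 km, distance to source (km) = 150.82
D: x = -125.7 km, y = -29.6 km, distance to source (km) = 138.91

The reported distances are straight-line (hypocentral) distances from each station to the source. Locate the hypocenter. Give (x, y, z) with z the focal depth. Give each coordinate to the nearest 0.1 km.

(-29.5, 69.0, 17.9)

Each station gives a sphere (x−x_i)² + (y−y_i)² + z² = d_i² (stations at z=0).
Subtracting the A sphere from B and C: z² cancels, leaving linear equations in x and y:
215.4 x + 89.4 y = -186.20
366.8 x + 375.0 y = 15053.68
Solving: x ≈ -29.503, y ≈ 69.001 km (keep extra digits for the depth step; rounded: -29.5, 69.0).
Then from the A sphere: z² = 220.38² − (x + 66.0)² − (y + 147.6)² with x = -29.503, y = 69.001, so z ≈ 17.870 ≈ 17.9 km.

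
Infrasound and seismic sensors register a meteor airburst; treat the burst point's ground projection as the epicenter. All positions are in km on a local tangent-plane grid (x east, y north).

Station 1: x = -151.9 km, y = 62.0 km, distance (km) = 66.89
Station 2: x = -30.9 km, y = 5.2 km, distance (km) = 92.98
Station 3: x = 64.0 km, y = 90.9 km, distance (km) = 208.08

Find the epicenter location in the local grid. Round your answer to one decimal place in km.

Circle about each station: (x + 151.9)² + (y − 62.0)² = 66.89²; (x + 30.9)² + (y − 5.2)² = 92.98²; (x − 64.0)² + (y − 90.9)² = 208.08².
Subtracting the Station 1 equation from the Station 2 and Station 3 equations removes the quadratic terms:
242.0 x − 113.6 y = -30106.77
431.8 x + 57.8 y = -53381.81
Solving the 2×2 system: x ≈ -123.8, y ≈ 1.3 km.

x ≈ -123.8 km, y ≈ 1.3 km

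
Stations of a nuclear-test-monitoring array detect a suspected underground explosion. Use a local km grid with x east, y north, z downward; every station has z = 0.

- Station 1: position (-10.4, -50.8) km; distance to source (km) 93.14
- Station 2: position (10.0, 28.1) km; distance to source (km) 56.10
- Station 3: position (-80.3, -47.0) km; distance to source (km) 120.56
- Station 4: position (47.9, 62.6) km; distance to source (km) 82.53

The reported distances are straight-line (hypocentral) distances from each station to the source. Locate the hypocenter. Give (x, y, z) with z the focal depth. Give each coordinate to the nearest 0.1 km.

x ≈ 0.5 km, y ≈ 23.5 km, depth ≈ 55.1 km

Each station gives a sphere (x−x_i)² + (y−y_i)² + z² = d_i² (stations at z=0).
Subtracting the Station 1 sphere from Station 2 and Station 3: z² cancels, leaving linear equations in x and y:
40.8 x + 157.8 y = 3728.66
-139.8 x + 7.6 y = 108.64
Solving: x ≈ 0.500, y ≈ 23.500 km (keep extra digits for the depth step; rounded: 0.5, 23.5).
Then from the Station 1 sphere: z² = 93.14² − (x + 10.4)² − (y + 50.8)² with x = 0.500, y = 23.500, so z ≈ 55.098 ≈ 55.1 km.
Check against Station 4 (with the unrounded solution): distance 82.53 ≈ 82.53 km. ✓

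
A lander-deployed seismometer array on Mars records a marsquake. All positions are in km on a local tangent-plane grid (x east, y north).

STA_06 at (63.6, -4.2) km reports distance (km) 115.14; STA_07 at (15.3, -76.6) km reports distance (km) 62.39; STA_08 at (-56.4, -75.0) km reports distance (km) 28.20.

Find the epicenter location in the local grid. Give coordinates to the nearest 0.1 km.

Circle about each station: (x − 63.6)² + (y + 4.2)² = 115.14²; (x − 15.3)² + (y + 76.6)² = 62.39²; (x + 56.4)² + (y + 75.0)² = 28.20².
Subtracting the STA_06 equation from the STA_07 and STA_08 equations removes the quadratic terms:
-96.6 x − 144.8 y = 11403.76
-240.0 x − 141.6 y = 17205.34
Solving the 2×2 system: x ≈ -41.6, y ≈ -51.0 km.

-41.6 km east, -51.0 km north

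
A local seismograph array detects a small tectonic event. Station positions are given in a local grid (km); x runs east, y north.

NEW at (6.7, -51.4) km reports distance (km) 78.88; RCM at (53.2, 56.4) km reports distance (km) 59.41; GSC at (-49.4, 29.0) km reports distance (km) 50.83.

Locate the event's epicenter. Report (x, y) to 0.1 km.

1.4 km east, 27.3 km north

Circle about each station: (x − 6.7)² + (y + 51.4)² = 78.88²; (x − 53.2)² + (y − 56.4)² = 59.41²; (x + 49.4)² + (y − 29.0)² = 50.83².
Subtracting the NEW equation from the RCM and GSC equations removes the quadratic terms:
93.0 x + 215.6 y = 6016.86
-112.2 x + 160.8 y = 4232.88
Solving the 2×2 system: x ≈ 1.4, y ≈ 27.3 km.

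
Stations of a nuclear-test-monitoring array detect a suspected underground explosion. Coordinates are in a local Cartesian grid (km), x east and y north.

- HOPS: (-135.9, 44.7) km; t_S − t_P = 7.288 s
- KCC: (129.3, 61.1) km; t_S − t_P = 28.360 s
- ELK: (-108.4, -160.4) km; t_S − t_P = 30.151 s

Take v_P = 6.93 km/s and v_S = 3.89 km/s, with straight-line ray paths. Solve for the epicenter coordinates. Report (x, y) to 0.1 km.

-118.0 km east, 106.8 km north

Distance from S−P lag: d = Δt · v_P v_S / (v_P − v_S) = Δt · (6.93·3.89)/(6.93−3.89) ≈ 8.8677·Δt.
So d_HOPS = 64.63, d_KCC = 251.49, d_ELK = 267.37 km.
Circle about each station: (x + 135.9)² + (y − 44.7)² = 64.63²; (x − 129.3)² + (y − 61.1)² = 251.49²; (x + 108.4)² + (y + 160.4)² = 267.37².
Subtracting the HOPS equation from the KCC and ELK equations removes the quadratic terms:
530.4 x + 32.8 y = -59085.38
55.0 x − 410.2 y = -50297.86
Solving the 2×2 system: x ≈ -118.0, y ≈ 106.8 km.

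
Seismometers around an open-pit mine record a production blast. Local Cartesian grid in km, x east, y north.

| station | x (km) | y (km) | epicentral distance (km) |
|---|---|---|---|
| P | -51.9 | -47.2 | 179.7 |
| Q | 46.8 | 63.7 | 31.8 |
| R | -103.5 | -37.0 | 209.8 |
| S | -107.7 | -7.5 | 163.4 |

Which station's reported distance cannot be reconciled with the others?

S

Solve using three stations at a time. Using P, Q, R (subtract circle equations pairwise → linear system) gives (x, y) ≈ (62.3, 91.5).
Distances from that point to each station vs reported:
  P: calculated 179.7 vs reported 179.7 → residual 0.0 km
  Q: calculated 31.9 vs reported 31.8 → residual 0.1 km
  R: calculated 209.8 vs reported 209.8 → residual 0.0 km
  S: calculated 196.8 vs reported 163.4 → residual 33.4 km
P, Q, R are mutually consistent (residuals ≈ 0); S is off by 33.4 km.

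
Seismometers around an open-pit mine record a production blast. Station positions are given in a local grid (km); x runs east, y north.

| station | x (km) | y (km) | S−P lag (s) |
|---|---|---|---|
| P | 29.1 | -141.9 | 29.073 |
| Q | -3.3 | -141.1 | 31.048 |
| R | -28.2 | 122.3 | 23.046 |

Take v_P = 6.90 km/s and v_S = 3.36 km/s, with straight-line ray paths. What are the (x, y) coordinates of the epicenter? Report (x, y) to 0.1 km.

x ≈ 95.9 km, y ≈ 36.4 km

Distance from S−P lag: d = Δt · v_P v_S / (v_P − v_S) = Δt · (6.90·3.36)/(6.90−3.36) ≈ 6.5492·Δt.
So d_P = 190.40, d_Q = 203.34, d_R = 150.93 km.
Circle about each station: (x − 29.1)² + (y + 141.9)² = 190.40²; (x + 3.3)² + (y + 141.1)² = 203.34²; (x + 28.2)² + (y − 122.3)² = 150.93².
Subtracting pairs of circle equations eliminates x²+y² and gives linear equations (the radical axes):
-64.8 x + 1.6 y = -6157.32
-114.6 x + 528.4 y = 8242.41
Solving the 2×2 system: x ≈ 95.9, y ≈ 36.4 km.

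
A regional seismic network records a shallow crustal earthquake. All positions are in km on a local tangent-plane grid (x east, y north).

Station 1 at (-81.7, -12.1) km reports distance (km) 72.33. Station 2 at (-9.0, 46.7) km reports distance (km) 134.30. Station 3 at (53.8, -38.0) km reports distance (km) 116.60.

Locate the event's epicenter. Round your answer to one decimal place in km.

x ≈ -55.2 km, y ≈ -79.4 km

Circle about each station: (x + 81.7)² + (y + 12.1)² = 72.33²; (x + 9.0)² + (y − 46.7)² = 134.30²; (x − 53.8)² + (y + 38.0)² = 116.60².
Subtracting the Station 1 equation from the Station 2 and Station 3 equations removes the quadratic terms:
145.4 x + 117.6 y = -17364.27
271.0 x − 51.8 y = -10846.79
Solving the 2×2 system: x ≈ -55.2, y ≈ -79.4 km.
Check against Station 1 (with the unrounded x, y): √((x + 81.7)²+(y + 12.1)²) = 72.33 ≈ 72.33 km. ✓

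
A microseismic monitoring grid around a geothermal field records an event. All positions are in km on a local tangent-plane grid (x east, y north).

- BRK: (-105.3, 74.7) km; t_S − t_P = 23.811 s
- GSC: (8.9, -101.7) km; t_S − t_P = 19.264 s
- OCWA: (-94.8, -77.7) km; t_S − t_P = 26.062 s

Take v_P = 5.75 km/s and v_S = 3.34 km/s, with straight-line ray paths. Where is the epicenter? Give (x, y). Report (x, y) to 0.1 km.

(80.1, 34.3)

Distance from S−P lag: d = Δt · v_P v_S / (v_P − v_S) = Δt · (5.75·3.34)/(5.75−3.34) ≈ 7.9689·Δt.
So d_BRK = 189.75, d_GSC = 153.51, d_OCWA = 207.68 km.
Circle about each station: (x + 105.3)² + (y − 74.7)² = 189.75²; (x − 8.9)² + (y + 101.7)² = 153.51²; (x + 94.8)² + (y + 77.7)² = 207.68².
Subtracting the BRK equation from the GSC and OCWA equations removes the quadratic terms:
228.4 x − 352.8 y = 6193.66
21.0 x − 304.8 y = -8769.77
Solving the 2×2 system: x ≈ 80.1, y ≈ 34.3 km.
Check against BRK (with the unrounded x, y): √((x + 105.3)²+(y − 74.7)²) = 189.74 ≈ 189.75 km. ✓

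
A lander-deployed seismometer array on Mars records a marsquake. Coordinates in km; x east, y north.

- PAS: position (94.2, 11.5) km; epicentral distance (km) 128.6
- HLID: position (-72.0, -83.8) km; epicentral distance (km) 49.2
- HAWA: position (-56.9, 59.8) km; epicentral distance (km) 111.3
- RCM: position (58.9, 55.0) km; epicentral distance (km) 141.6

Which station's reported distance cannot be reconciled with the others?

PAS

Solve using three stations at a time. Using HLID, HAWA, RCM (subtract circle equations pairwise → linear system) gives (x, y) ≈ (-36.5, -49.6).
Distances from that point to each station vs reported:
  PAS: calculated 144.3 vs reported 128.6 → residual 15.7 km
  HLID: calculated 49.2 vs reported 49.2 → residual 0.0 km
  HAWA: calculated 111.3 vs reported 111.3 → residual 0.0 km
  RCM: calculated 141.6 vs reported 141.6 → residual 0.0 km
HLID, HAWA, RCM are mutually consistent (residuals ≈ 0); PAS is off by 15.7 km.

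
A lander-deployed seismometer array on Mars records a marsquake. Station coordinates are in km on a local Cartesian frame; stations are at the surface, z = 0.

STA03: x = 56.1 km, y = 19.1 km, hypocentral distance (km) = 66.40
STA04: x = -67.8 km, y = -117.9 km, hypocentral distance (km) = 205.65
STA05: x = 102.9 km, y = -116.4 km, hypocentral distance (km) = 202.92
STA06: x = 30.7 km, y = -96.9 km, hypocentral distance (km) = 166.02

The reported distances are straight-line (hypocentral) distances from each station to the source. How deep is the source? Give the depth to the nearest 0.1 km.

28.8 km

Each station gives a sphere (x−x_i)² + (y−y_i)² + z² = d_i² (stations at z=0).
Subtracting the STA03 sphere from STA04 and STA05: z² cancels, leaving linear equations in x and y:
-247.8 x − 274.0 y = -22897.73
93.6 x − 271.0 y = -16142.22
Solving: x ≈ 19.206, y ≈ 66.199 km (keep extra digits for the depth step; rounded: 19.2, 66.2).
Then from the STA03 sphere: z² = 66.40² − (x − 56.1)² − (y − 19.1)² with x = 19.206, y = 66.199, so z ≈ 28.801 ≈ 28.8 km.
Check against STA06 (with the unrounded solution): distance 166.02 ≈ 166.02 km. ✓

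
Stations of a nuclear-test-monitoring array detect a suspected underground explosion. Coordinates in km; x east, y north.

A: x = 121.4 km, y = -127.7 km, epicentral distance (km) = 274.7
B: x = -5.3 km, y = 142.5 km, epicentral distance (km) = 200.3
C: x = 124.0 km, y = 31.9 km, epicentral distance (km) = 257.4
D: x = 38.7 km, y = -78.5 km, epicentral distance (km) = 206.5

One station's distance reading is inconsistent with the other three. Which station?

Solve using three stations at a time. Using A, B, C (subtract circle equations pairwise → linear system) gives (x, y) ≈ (-129.1, -15.0).
Distances from that point to each station vs reported:
  A: calculated 274.7 vs reported 274.7 → residual 0.0 km
  B: calculated 200.3 vs reported 200.3 → residual 0.0 km
  C: calculated 257.4 vs reported 257.4 → residual 0.0 km
  D: calculated 179.4 vs reported 206.5 → residual 27.1 km
A, B, C are mutually consistent (residuals ≈ 0); D is off by 27.1 km.

D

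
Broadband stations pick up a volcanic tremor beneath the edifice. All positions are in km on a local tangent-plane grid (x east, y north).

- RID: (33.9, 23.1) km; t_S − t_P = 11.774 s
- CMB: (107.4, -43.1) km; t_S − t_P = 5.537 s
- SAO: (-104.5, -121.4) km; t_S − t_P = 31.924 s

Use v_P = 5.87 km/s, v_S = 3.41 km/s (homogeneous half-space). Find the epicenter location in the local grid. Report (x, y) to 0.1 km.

(126.3, -2.2)

Distance from S−P lag: d = Δt · v_P v_S / (v_P − v_S) = Δt · (5.87·3.41)/(5.87−3.41) ≈ 8.1369·Δt.
So d_RID = 95.80, d_CMB = 45.05, d_SAO = 259.76 km.
Circle about each station: (x − 33.9)² + (y − 23.1)² = 95.80²; (x − 107.4)² + (y + 43.1)² = 45.05²; (x + 104.5)² + (y + 121.4)² = 259.76².
Subtracting the RID equation from the CMB and SAO equations removes the quadratic terms:
147.0 x − 132.4 y = 18857.69
-276.8 x − 289.0 y = -34322.23
Solving the 2×2 system: x ≈ 126.3, y ≈ -2.2 km.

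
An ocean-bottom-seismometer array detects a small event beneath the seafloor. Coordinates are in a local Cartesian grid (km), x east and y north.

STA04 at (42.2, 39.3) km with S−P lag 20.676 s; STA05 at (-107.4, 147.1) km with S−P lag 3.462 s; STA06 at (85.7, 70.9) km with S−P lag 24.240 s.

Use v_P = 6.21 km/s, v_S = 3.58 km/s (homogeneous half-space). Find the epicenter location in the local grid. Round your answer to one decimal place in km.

Distance from S−P lag: d = Δt · v_P v_S / (v_P − v_S) = Δt · (6.21·3.58)/(6.21−3.58) ≈ 8.4532·Δt.
So d_STA04 = 174.78, d_STA05 = 29.26, d_STA06 = 204.90 km.
Circle about each station: (x − 42.2)² + (y − 39.3)² = 174.78²; (x + 107.4)² + (y − 147.1)² = 29.26²; (x − 85.7)² + (y − 70.9)² = 204.90².
Subtracting the STA04 equation from the STA05 and STA06 equations removes the quadratic terms:
-299.2 x + 215.6 y = 59539.74
87.0 x + 63.2 y = -2389.99
Solving the 2×2 system: x ≈ -113.6, y ≈ 118.5 km.

(-113.6, 118.5)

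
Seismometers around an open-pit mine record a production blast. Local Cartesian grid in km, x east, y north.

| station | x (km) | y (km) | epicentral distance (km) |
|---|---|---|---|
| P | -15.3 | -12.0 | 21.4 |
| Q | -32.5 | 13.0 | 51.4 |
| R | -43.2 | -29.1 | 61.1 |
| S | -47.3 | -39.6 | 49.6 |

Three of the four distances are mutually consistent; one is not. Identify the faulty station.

Solve using three stations at a time. Using P, Q, S (subtract circle equations pairwise → linear system) gives (x, y) ≈ (0.5, -26.4).
Distances from that point to each station vs reported:
  P: calculated 21.4 vs reported 21.4 → residual 0.0 km
  Q: calculated 51.4 vs reported 51.4 → residual 0.0 km
  R: calculated 43.8 vs reported 61.1 → residual 17.3 km
  S: calculated 49.6 vs reported 49.6 → residual 0.0 km
P, Q, S are mutually consistent (residuals ≈ 0); R is off by 17.3 km.

R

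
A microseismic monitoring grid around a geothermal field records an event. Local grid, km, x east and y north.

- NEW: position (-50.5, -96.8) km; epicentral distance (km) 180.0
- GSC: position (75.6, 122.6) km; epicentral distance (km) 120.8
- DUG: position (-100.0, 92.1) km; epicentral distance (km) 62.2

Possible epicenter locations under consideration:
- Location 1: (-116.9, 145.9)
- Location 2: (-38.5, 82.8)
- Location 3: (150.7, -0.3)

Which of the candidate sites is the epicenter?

Location 2

For each candidate, compare |candidate − station| to the reported distance:
Location 1: residuals NEW 71.6, GSC 73.1, DUG 5.8 → max 73.1 km
Location 2: residuals NEW 0.0, GSC 0.0, DUG 0.0 → max 0.0 km
Location 3: residuals NEW 43.1, GSC 23.2, DUG 205.0 → max 205.0 km
Only Location 2 has all residuals ≈ 0.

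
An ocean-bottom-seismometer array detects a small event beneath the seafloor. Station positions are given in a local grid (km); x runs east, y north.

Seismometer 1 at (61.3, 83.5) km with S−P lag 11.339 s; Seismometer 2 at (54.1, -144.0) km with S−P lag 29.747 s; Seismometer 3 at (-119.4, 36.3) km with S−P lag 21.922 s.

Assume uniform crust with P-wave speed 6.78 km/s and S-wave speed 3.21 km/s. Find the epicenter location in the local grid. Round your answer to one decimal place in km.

x ≈ 14.2 km, y ≈ 32.9 km

Distance from S−P lag: d = Δt · v_P v_S / (v_P − v_S) = Δt · (6.78·3.21)/(6.78−3.21) ≈ 6.0963·Δt.
So d_Seismometer 1 = 69.13, d_Seismometer 2 = 181.35, d_Seismometer 3 = 133.64 km.
Circle about each station: (x − 61.3)² + (y − 83.5)² = 69.13²; (x − 54.1)² + (y + 144.0)² = 181.35²; (x + 119.4)² + (y − 36.3)² = 133.64².
Subtracting the Seismometer 1 equation from the Seismometer 2 and Seismometer 3 equations removes the quadratic terms:
-14.4 x − 455.0 y = -15176.00
-361.4 x − 94.4 y = -8236.58
Solving the 2×2 system: x ≈ 14.2, y ≈ 32.9 km.
Check against Seismometer 1 (with the unrounded x, y): √((x − 61.3)²+(y − 83.5)²) = 69.13 ≈ 69.13 km. ✓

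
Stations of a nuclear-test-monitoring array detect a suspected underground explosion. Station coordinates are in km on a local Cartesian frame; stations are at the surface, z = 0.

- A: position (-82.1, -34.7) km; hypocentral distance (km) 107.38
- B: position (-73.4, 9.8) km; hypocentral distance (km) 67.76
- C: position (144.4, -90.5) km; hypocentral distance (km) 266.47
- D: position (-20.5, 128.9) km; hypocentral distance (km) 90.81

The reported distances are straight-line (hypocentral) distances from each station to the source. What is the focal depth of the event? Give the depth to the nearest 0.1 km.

depth ≈ 40.7 km

Each station gives a sphere (x−x_i)² + (y−y_i)² + z² = d_i² (stations at z=0).
Subtracting the A sphere from B and C: z² cancels, leaving linear equations in x and y:
17.4 x + 89.0 y = 4478.15
453.0 x − 111.6 y = -38378.69
Solving: x ≈ -69.002, y ≈ 63.807 km (keep extra digits for the depth step; rounded: -69.0, 63.8).
Then from the A sphere: z² = 107.38² − (x + 82.1)² − (y + 34.7)² with x = -69.002, y = 63.807, so z ≈ 40.685 ≈ 40.7 km.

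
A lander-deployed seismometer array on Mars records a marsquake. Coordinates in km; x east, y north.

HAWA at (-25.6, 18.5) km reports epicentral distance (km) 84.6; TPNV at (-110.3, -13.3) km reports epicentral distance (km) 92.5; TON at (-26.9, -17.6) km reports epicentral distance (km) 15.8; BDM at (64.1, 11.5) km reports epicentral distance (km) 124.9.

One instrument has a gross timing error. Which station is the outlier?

Solve using three stations at a time. Using HAWA, TPNV, BDM (subtract circle equations pairwise → linear system) gives (x, y) ≈ (-34.1, -65.6).
Distances from that point to each station vs reported:
  HAWA: calculated 84.5 vs reported 84.6 → residual 0.1 km
  TPNV: calculated 92.4 vs reported 92.5 → residual 0.1 km
  TON: calculated 48.5 vs reported 15.8 → residual 32.7 km
  BDM: calculated 124.8 vs reported 124.9 → residual 0.1 km
HAWA, TPNV, BDM are mutually consistent (residuals ≈ 0); TON is off by 32.7 km.

TON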